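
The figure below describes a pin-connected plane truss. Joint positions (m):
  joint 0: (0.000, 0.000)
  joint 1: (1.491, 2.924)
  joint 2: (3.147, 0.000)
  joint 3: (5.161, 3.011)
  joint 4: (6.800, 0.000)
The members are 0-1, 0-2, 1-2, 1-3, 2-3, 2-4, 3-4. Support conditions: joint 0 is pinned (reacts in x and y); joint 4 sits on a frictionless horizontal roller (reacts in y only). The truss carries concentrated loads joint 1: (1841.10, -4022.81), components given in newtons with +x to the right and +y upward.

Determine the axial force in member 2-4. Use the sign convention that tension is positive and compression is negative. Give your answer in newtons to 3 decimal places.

911.076

N=5 nodes, M=7 members, R=3 reactions → 2N=10, M+R=10
member 0 (0-1): L=3.2822, (cx,cy)=(0.4543,0.8909)
member 1 (0-2): L=3.1470, (cx,cy)=(1.0000,0.0000)
member 2 (1-2): L=3.3604, (cx,cy)=(0.4928,-0.8701)
member 3 (1-3): L=3.6710, (cx,cy)=(0.9997,0.0237)
member 4 (2-3): L=3.6225, (cx,cy)=(0.5560,0.8312)
member 5 (2-4): L=3.6530, (cx,cy)=(1.0000,0.0000)
member 6 (3-4): L=3.4282, (cx,cy)=(0.4781,-0.8783)
solve A·x = −loads:
  F[0-1] = -2636.8492 N (compression)
  F[0-2] = +3038.9363 N (tension)
  F[1-2] = -1979.7311 N (compression)
  F[1-3] = -2063.8999 N (compression)
  F[2-3] = +2072.4806 N (tension)
  F[2-4] = +911.0757 N (tension)
  F[3-4] = -1905.6342 N (compression)
  Rx@0 = -1841.1000 N
  Ry@0 = +2349.0767 N
  Ry@4 = +1673.7333 N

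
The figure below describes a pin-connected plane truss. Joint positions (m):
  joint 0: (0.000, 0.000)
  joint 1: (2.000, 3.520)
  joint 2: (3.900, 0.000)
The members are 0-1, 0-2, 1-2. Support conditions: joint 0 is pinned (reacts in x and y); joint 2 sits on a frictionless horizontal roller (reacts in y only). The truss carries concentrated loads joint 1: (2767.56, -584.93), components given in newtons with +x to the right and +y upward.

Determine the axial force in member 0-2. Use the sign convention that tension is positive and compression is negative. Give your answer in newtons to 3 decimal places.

N=3 nodes, M=3 members, R=3 reactions → 2N=6, M+R=6
member 0 (0-1): L=4.0485, (cx,cy)=(0.4940,0.8695)
member 1 (0-2): L=3.9000, (cx,cy)=(1.0000,0.0000)
member 2 (1-2): L=4.0000, (cx,cy)=(0.4750,-0.8800)
solve A·x = −loads:
  F[0-1] = +2545.1926 N (tension)
  F[0-2] = +1510.2109 N (tension)
  F[1-2] = -3179.4311 N (compression)
  Rx@0 = -2767.5600 N
  Ry@0 = -2212.9344 N
  Ry@2 = +2797.8644 N

1510.211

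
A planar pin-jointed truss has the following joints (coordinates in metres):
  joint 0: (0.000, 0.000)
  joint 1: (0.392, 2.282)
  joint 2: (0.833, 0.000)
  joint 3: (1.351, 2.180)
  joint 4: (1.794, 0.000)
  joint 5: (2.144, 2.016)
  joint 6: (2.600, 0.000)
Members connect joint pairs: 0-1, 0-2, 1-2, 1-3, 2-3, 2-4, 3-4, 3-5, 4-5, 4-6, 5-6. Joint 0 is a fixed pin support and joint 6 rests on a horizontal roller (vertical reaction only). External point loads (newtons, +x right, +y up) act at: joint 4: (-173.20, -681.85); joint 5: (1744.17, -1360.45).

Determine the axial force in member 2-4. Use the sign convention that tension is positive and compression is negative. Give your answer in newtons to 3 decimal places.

1011.714

N=7 nodes, M=11 members, R=3 reactions → 2N=14, M+R=14
member 0 (0-1): L=2.3154, (cx,cy)=(0.1693,0.9856)
member 1 (0-2): L=0.8330, (cx,cy)=(1.0000,0.0000)
member 2 (1-2): L=2.3242, (cx,cy)=(0.1897,-0.9818)
member 3 (1-3): L=0.9644, (cx,cy)=(0.9944,-0.1058)
member 4 (2-3): L=2.2407, (cx,cy)=(0.2312,0.9729)
member 5 (2-4): L=0.9610, (cx,cy)=(1.0000,0.0000)
member 6 (3-4): L=2.2246, (cx,cy)=(0.1991,-0.9800)
member 7 (3-5): L=0.8098, (cx,cy)=(0.9793,-0.2025)
member 8 (4-5): L=2.0462, (cx,cy)=(0.1711,0.9853)
member 9 (4-6): L=0.8060, (cx,cy)=(1.0000,0.0000)
member 10 (5-6): L=2.0669, (cx,cy)=(0.2206,-0.9754)
solve A·x = −loads:
  F[0-1] = +915.6447 N (tension)
  F[0-2] = +1415.9519 N (tension)
  F[1-2] = -955.5575 N (compression)
  F[1-3] = +338.2236 N (tension)
  F[2-3] = +964.3211 N (tension)
  F[2-4] = +1011.7136 N (tension)
  F[3-4] = -1084.4708 N (compression)
  F[3-5] = +791.6234 N (tension)
  F[4-5] = +1770.6964 N (tension)
  F[4-6] = +666.0692 N (tension)
  F[5-6] = -3019.1167 N (compression)
  Rx@0 = -1570.9700 N
  Ry@0 = -902.4271 N
  Ry@6 = +2944.7271 N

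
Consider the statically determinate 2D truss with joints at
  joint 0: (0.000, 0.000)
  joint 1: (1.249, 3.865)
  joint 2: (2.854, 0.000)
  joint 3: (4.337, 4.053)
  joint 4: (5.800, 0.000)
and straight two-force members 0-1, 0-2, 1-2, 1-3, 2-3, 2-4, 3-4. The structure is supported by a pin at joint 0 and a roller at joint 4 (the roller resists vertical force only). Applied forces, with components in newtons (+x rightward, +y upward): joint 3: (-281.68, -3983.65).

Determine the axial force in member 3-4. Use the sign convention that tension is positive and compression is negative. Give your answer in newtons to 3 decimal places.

-2957.666

N=5 nodes, M=7 members, R=3 reactions → 2N=10, M+R=10
member 0 (0-1): L=4.0618, (cx,cy)=(0.3075,0.9515)
member 1 (0-2): L=2.8540, (cx,cy)=(1.0000,0.0000)
member 2 (1-2): L=4.1850, (cx,cy)=(0.3835,-0.9235)
member 3 (1-3): L=3.0937, (cx,cy)=(0.9982,0.0608)
member 4 (2-3): L=4.3158, (cx,cy)=(0.3436,0.9391)
member 5 (2-4): L=2.9460, (cx,cy)=(1.0000,0.0000)
member 6 (3-4): L=4.3090, (cx,cy)=(0.3395,-0.9406)
solve A·x = −loads:
  F[0-1] = -1262.8653 N (compression)
  F[0-2] = +106.6499 N (tension)
  F[1-2] = +1244.1177 N (tension)
  F[1-3] = -867.0667 N (compression)
  F[2-3] = -1223.4875 N (compression)
  F[2-4] = +1004.2008 N (tension)
  F[3-4] = -2957.6664 N (compression)
  Rx@0 = +281.6800 N
  Ry@0 = +1201.6774 N
  Ry@4 = +2781.9726 N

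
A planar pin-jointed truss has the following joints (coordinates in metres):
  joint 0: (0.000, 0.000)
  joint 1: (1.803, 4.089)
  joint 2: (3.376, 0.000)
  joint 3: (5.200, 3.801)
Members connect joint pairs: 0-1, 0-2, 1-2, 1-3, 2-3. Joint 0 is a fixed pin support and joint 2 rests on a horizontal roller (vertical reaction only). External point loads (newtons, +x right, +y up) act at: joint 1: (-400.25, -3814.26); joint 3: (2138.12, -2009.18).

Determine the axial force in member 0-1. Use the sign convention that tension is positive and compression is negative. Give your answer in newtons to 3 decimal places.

1345.173

N=4 nodes, M=5 members, R=3 reactions → 2N=8, M+R=8
member 0 (0-1): L=4.4689, (cx,cy)=(0.4035,0.9150)
member 1 (0-2): L=3.3760, (cx,cy)=(1.0000,0.0000)
member 2 (1-2): L=4.3811, (cx,cy)=(0.3590,-0.9333)
member 3 (1-3): L=3.4092, (cx,cy)=(0.9964,-0.0845)
member 4 (2-3): L=4.2160, (cx,cy)=(0.4326,0.9016)
solve A·x = −loads:
  F[0-1] = +1345.1734 N (tension)
  F[0-2] = +1195.1485 N (tension)
  F[1-2] = -5676.3060 N (compression)
  F[1-3] = +2991.6880 N (tension)
  F[2-3] = -1948.2172 N (compression)
  Rx@0 = -1737.8700 N
  Ry@0 = -1230.8309 N
  Ry@2 = +7054.2709 N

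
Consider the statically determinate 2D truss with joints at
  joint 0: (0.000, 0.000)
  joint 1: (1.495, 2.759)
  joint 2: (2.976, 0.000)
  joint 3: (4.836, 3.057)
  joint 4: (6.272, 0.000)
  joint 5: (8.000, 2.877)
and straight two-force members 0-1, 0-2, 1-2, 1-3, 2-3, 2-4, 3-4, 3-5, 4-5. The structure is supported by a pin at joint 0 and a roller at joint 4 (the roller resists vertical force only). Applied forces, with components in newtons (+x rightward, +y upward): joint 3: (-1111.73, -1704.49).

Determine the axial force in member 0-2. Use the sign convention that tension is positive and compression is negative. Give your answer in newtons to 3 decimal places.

N=6 nodes, M=9 members, R=3 reactions → 2N=12, M+R=12
member 0 (0-1): L=3.1380, (cx,cy)=(0.4764,0.8792)
member 1 (0-2): L=2.9760, (cx,cy)=(1.0000,0.0000)
member 2 (1-2): L=3.1314, (cx,cy)=(0.4730,-0.8811)
member 3 (1-3): L=3.3543, (cx,cy)=(0.9960,0.0888)
member 4 (2-3): L=3.5784, (cx,cy)=(0.5198,0.8543)
member 5 (2-4): L=3.2960, (cx,cy)=(1.0000,0.0000)
member 6 (3-4): L=3.3775, (cx,cy)=(0.4252,-0.9051)
member 7 (3-5): L=3.1691, (cx,cy)=(0.9984,-0.0568)
member 8 (4-5): L=3.3561, (cx,cy)=(0.5149,0.8573)
solve A·x = −loads:
  F[0-1] = -1060.1582 N (compression)
  F[0-2] = -606.6530 N (compression)
  F[1-2] = +960.7816 N (tension)
  F[1-3] = -963.2943 N (compression)
  F[2-3] = -990.9108 N (compression)
  F[2-4] = +362.8181 N (tension)
  F[3-4] = -853.3492 N (compression)
  F[3-5] = +0.0000 N (tension)
  F[4-5] = -0.0000 N (compression)
  Rx@0 = +1111.7300 N
  Ry@0 = +932.1120 N
  Ry@4 = +772.3780 N

-606.653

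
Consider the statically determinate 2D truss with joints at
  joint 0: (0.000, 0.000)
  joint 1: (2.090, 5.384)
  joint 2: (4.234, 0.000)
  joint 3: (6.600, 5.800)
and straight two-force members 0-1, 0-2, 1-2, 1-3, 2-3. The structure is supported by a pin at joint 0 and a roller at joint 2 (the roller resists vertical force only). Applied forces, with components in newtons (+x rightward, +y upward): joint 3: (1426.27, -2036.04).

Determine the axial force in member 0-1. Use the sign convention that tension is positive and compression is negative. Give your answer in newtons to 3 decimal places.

N=4 nodes, M=5 members, R=3 reactions → 2N=8, M+R=8
member 0 (0-1): L=5.7754, (cx,cy)=(0.3619,0.9322)
member 1 (0-2): L=4.2340, (cx,cy)=(1.0000,0.0000)
member 2 (1-2): L=5.7952, (cx,cy)=(0.3700,-0.9290)
member 3 (1-3): L=4.5291, (cx,cy)=(0.9958,0.0918)
member 4 (2-3): L=6.2640, (cx,cy)=(0.3777,0.9259)
solve A·x = −loads:
  F[0-1] = +3316.3150 N (tension)
  F[0-2] = +226.1685 N (tension)
  F[1-2] = -3094.8333 N (compression)
  F[1-3] = +2355.0277 N (tension)
  F[2-3] = -2432.5442 N (compression)
  Rx@0 = -1426.2700 N
  Ry@0 = -3091.5533 N
  Ry@2 = +5127.5933 N

3316.315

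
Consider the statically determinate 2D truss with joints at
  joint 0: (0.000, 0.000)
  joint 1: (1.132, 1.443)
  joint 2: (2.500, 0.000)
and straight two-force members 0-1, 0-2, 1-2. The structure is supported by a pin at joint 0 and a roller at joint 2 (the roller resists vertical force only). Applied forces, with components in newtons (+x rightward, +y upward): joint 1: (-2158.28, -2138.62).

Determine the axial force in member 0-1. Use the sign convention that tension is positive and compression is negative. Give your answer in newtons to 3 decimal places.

N=3 nodes, M=3 members, R=3 reactions → 2N=6, M+R=6
member 0 (0-1): L=1.8340, (cx,cy)=(0.6172,0.7868)
member 1 (0-2): L=2.5000, (cx,cy)=(1.0000,0.0000)
member 2 (1-2): L=1.9884, (cx,cy)=(0.6880,-0.7257)
solve A·x = −loads:
  F[0-1] = -3070.7160 N (compression)
  F[0-2] = -262.9746 N (compression)
  F[1-2] = +382.2329 N (tension)
  Rx@0 = +2158.2800 N
  Ry@0 = +2416.0121 N
  Ry@2 = -277.3921 N

-3070.716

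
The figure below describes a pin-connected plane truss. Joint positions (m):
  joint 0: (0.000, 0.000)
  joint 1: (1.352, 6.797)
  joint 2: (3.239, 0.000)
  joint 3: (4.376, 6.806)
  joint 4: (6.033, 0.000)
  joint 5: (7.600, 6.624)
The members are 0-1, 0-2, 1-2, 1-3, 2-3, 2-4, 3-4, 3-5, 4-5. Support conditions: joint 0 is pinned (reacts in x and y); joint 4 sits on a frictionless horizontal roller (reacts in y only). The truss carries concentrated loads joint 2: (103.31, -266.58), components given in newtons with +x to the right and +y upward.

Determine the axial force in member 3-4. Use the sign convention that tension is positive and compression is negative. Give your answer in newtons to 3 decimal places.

-147.302

N=6 nodes, M=9 members, R=3 reactions → 2N=12, M+R=12
member 0 (0-1): L=6.9302, (cx,cy)=(0.1951,0.9808)
member 1 (0-2): L=3.2390, (cx,cy)=(1.0000,0.0000)
member 2 (1-2): L=7.0541, (cx,cy)=(0.2675,-0.9636)
member 3 (1-3): L=3.0240, (cx,cy)=(1.0000,0.0030)
member 4 (2-3): L=6.9003, (cx,cy)=(0.1648,0.9863)
member 5 (2-4): L=2.7940, (cx,cy)=(1.0000,0.0000)
member 6 (3-4): L=7.0048, (cx,cy)=(0.2366,-0.9716)
member 7 (3-5): L=3.2291, (cx,cy)=(0.9984,-0.0564)
member 8 (4-5): L=6.8068, (cx,cy)=(0.2302,0.9731)
solve A·x = −loads:
  F[0-1] = -125.8771 N (compression)
  F[0-2] = +127.8673 N (tension)
  F[1-2] = +127.9463 N (tension)
  F[1-3] = -58.7838 N (compression)
  F[2-3] = +145.2824 N (tension)
  F[2-4] = +34.8446 N (tension)
  F[3-4] = -147.3022 N (compression)
  F[3-5] = +0.0000 N (tension)
  F[4-5] = -0.0000 N (compression)
  Rx@0 = -103.3100 N
  Ry@0 = +123.4584 N
  Ry@4 = +143.1216 N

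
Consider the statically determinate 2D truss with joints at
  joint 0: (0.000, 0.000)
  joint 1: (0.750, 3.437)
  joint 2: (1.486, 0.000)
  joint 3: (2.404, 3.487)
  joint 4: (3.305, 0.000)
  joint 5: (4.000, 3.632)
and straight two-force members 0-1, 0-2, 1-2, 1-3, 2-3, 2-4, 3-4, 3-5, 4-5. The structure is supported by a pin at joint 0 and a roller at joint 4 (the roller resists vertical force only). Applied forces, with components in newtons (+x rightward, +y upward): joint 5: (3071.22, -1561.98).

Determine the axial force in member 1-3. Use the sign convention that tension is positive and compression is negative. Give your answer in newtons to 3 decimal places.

1591.674

N=6 nodes, M=9 members, R=3 reactions → 2N=12, M+R=12
member 0 (0-1): L=3.5179, (cx,cy)=(0.2132,0.9770)
member 1 (0-2): L=1.4860, (cx,cy)=(1.0000,0.0000)
member 2 (1-2): L=3.5149, (cx,cy)=(0.2094,-0.9778)
member 3 (1-3): L=1.6548, (cx,cy)=(0.9995,0.0302)
member 4 (2-3): L=3.6058, (cx,cy)=(0.2546,0.9670)
member 5 (2-4): L=1.8190, (cx,cy)=(1.0000,0.0000)
member 6 (3-4): L=3.6015, (cx,cy)=(0.2502,-0.9682)
member 7 (3-5): L=1.6026, (cx,cy)=(0.9959,0.0905)
member 8 (4-5): L=3.6979, (cx,cy)=(0.1879,0.9822)
solve A·x = −loads:
  F[0-1] = +3790.7053 N (tension)
  F[0-2] = +2263.0542 N (tension)
  F[1-2] = -3738.3335 N (compression)
  F[1-3] = +1591.6737 N (tension)
  F[2-3] = +3780.0142 N (tension)
  F[2-4] = +517.9236 N (tension)
  F[3-4] = -3503.3571 N (compression)
  F[3-5] = +3443.8636 N (tension)
  F[4-5] = -1907.5727 N (compression)
  Rx@0 = -3071.2200 N
  Ry@0 = -3703.5544 N
  Ry@4 = +5265.5344 N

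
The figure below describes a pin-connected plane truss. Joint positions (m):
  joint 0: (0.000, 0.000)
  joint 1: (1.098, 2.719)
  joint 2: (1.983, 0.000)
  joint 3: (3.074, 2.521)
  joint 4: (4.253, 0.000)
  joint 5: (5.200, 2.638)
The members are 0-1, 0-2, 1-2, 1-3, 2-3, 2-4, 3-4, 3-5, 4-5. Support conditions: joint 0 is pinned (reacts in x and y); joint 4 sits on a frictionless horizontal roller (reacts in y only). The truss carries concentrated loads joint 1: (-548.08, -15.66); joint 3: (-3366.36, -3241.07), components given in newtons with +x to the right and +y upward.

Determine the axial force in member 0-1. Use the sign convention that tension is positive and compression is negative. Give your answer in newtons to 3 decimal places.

N=6 nodes, M=9 members, R=3 reactions → 2N=12, M+R=12
member 0 (0-1): L=2.9323, (cx,cy)=(0.3744,0.9272)
member 1 (0-2): L=1.9830, (cx,cy)=(1.0000,0.0000)
member 2 (1-2): L=2.8594, (cx,cy)=(0.3095,-0.9509)
member 3 (1-3): L=1.9859, (cx,cy)=(0.9950,-0.0997)
member 4 (2-3): L=2.7469, (cx,cy)=(0.3972,0.9177)
member 5 (2-4): L=2.2700, (cx,cy)=(1.0000,0.0000)
member 6 (3-4): L=2.7831, (cx,cy)=(0.4236,-0.9058)
member 7 (3-5): L=2.1292, (cx,cy)=(0.9985,0.0549)
member 8 (4-5): L=2.8028, (cx,cy)=(0.3379,0.9412)
solve A·x = −loads:
  F[0-1] = -3511.3835 N (compression)
  F[0-2] = -2599.6160 N (compression)
  F[1-2] = +3605.9907 N (tension)
  F[1-3] = -1892.2453 N (compression)
  F[2-3] = -3736.2505 N (compression)
  F[2-4] = +0.3762 N (tension)
  F[3-4] = -0.8879 N (compression)
  F[3-5] = -0.0000 N (tension)
  F[4-5] = +0.0000 N (tension)
  Rx@0 = +3914.4400 N
  Ry@0 = +3255.9257 N
  Ry@4 = +0.8043 N

-3511.384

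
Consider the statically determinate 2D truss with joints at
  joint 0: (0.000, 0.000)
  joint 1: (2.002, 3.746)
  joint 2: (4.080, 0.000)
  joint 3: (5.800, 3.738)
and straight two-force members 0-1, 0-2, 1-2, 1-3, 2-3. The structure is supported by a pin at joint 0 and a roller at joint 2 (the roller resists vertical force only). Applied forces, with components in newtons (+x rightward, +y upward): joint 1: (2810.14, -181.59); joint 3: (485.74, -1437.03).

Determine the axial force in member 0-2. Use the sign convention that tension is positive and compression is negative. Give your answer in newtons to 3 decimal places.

1404.809

N=4 nodes, M=5 members, R=3 reactions → 2N=8, M+R=8
member 0 (0-1): L=4.2474, (cx,cy)=(0.4713,0.8819)
member 1 (0-2): L=4.0800, (cx,cy)=(1.0000,0.0000)
member 2 (1-2): L=4.2838, (cx,cy)=(0.4851,-0.8745)
member 3 (1-3): L=3.7980, (cx,cy)=(1.0000,-0.0021)
member 4 (2-3): L=4.1147, (cx,cy)=(0.4180,0.9084)
solve A·x = −loads:
  F[0-1] = +4012.0688 N (tension)
  F[0-2] = +1404.8086 N (tension)
  F[1-2] = -4256.8200 N (compression)
  F[1-3] = +1145.8657 N (tension)
  F[2-3] = -1579.2045 N (compression)
  Rx@0 = -3295.8800 N
  Ry@0 = -3538.4383 N
  Ry@2 = +5157.0583 N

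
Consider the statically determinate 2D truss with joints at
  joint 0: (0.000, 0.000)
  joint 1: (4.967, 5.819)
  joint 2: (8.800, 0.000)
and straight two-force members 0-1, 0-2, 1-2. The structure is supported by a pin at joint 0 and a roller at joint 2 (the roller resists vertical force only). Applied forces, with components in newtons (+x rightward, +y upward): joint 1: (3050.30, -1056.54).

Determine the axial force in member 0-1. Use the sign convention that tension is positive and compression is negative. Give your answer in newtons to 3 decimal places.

N=3 nodes, M=3 members, R=3 reactions → 2N=6, M+R=6
member 0 (0-1): L=7.6506, (cx,cy)=(0.6492,0.7606)
member 1 (0-2): L=8.8000, (cx,cy)=(1.0000,0.0000)
member 2 (1-2): L=6.9680, (cx,cy)=(0.5501,-0.8351)
solve A·x = −loads:
  F[0-1] = +2046.8450 N (tension)
  F[0-2] = +1721.4285 N (tension)
  F[1-2] = -3129.3680 N (compression)
  Rx@0 = -3050.3000 N
  Ry@0 = -1556.8157 N
  Ry@2 = +2613.3557 N

2046.845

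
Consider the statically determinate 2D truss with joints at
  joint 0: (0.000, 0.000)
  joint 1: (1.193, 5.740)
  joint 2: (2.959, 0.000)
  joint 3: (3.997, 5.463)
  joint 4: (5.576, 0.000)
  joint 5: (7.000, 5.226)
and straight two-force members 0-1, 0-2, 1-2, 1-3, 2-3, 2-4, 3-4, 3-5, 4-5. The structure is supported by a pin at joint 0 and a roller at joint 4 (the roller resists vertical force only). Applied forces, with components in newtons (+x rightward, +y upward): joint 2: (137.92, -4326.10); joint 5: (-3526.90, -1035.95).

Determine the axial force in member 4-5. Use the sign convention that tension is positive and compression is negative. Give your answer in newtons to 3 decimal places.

N=6 nodes, M=9 members, R=3 reactions → 2N=12, M+R=12
member 0 (0-1): L=5.8627, (cx,cy)=(0.2035,0.9791)
member 1 (0-2): L=2.9590, (cx,cy)=(1.0000,0.0000)
member 2 (1-2): L=6.0055, (cx,cy)=(0.2941,-0.9558)
member 3 (1-3): L=2.8176, (cx,cy)=(0.9952,-0.0983)
member 4 (2-3): L=5.5607, (cx,cy)=(0.1867,0.9824)
member 5 (2-4): L=2.6170, (cx,cy)=(1.0000,0.0000)
member 6 (3-4): L=5.6866, (cx,cy)=(0.2777,-0.9607)
member 7 (3-5): L=3.0123, (cx,cy)=(0.9969,-0.0787)
member 8 (4-5): L=5.4165, (cx,cy)=(0.2629,0.9648)
solve A·x = −loads:
  F[0-1] = -5179.7159 N (compression)
  F[0-2] = -2334.9542 N (compression)
  F[1-2] = +5584.6123 N (tension)
  F[1-3] = -2709.3750 N (compression)
  F[2-3] = -1029.6939 N (compression)
  F[2-4] = -638.4407 N (compression)
  F[3-4] = +1036.6838 N (tension)
  F[3-5] = -3186.1913 N (compression)
  F[4-5] = -1333.5374 N (compression)
  Rx@0 = +3388.9800 N
  Ry@0 = +5071.3397 N
  Ry@4 = +290.7103 N

-1333.537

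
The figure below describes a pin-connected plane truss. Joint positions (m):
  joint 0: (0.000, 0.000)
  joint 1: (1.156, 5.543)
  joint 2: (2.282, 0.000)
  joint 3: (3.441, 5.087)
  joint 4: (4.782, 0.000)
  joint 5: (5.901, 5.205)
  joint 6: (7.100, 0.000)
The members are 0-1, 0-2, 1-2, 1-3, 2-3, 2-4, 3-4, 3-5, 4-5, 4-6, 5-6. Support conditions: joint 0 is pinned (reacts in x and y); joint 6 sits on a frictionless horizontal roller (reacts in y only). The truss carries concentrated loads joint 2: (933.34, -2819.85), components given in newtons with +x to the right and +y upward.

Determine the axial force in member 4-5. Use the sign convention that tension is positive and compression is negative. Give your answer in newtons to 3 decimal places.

947.041

N=7 nodes, M=11 members, R=3 reactions → 2N=14, M+R=14
member 0 (0-1): L=5.6623, (cx,cy)=(0.2042,0.9789)
member 1 (0-2): L=2.2820, (cx,cy)=(1.0000,0.0000)
member 2 (1-2): L=5.6562, (cx,cy)=(0.1991,-0.9800)
member 3 (1-3): L=2.3301, (cx,cy)=(0.9807,-0.1957)
member 4 (2-3): L=5.2174, (cx,cy)=(0.2221,0.9750)
member 5 (2-4): L=2.5000, (cx,cy)=(1.0000,0.0000)
member 6 (3-4): L=5.2608, (cx,cy)=(0.2549,-0.9670)
member 7 (3-5): L=2.4628, (cx,cy)=(0.9989,0.0479)
member 8 (4-5): L=5.3239, (cx,cy)=(0.2102,0.9777)
member 9 (4-6): L=2.3180, (cx,cy)=(1.0000,0.0000)
member 10 (5-6): L=5.3413, (cx,cy)=(0.2245,-0.9745)
solve A·x = −loads:
  F[0-1] = -1954.6966 N (compression)
  F[0-2] = +1332.4085 N (tension)
  F[1-2] = +2119.8089 N (tension)
  F[1-3] = -837.2555 N (compression)
  F[2-3] = +761.4965 N (tension)
  F[2-4] = +651.9045 N (tension)
  F[3-4] = -957.5166 N (compression)
  F[3-5] = -408.2977 N (compression)
  F[4-5] = +947.0411 N (tension)
  F[4-6] = +208.7766 N (tension)
  F[5-6] = -930.0592 N (compression)
  Rx@0 = -933.3400 N
  Ry@0 = +1913.5264 N
  Ry@6 = +906.3236 N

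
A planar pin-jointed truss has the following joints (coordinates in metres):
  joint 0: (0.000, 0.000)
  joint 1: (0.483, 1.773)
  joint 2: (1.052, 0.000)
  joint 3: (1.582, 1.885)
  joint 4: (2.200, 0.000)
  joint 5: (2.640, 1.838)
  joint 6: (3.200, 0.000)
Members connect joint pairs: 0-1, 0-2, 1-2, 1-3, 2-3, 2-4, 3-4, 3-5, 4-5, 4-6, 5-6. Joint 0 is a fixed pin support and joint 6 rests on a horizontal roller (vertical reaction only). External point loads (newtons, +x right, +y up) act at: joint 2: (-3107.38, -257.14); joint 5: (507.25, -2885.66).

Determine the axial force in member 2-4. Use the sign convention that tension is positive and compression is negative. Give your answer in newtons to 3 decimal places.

759.109

N=7 nodes, M=11 members, R=3 reactions → 2N=14, M+R=14
member 0 (0-1): L=1.8376, (cx,cy)=(0.2628,0.9648)
member 1 (0-2): L=1.0520, (cx,cy)=(1.0000,0.0000)
member 2 (1-2): L=1.8621, (cx,cy)=(0.3056,-0.9522)
member 3 (1-3): L=1.1047, (cx,cy)=(0.9948,0.1014)
member 4 (2-3): L=1.9581, (cx,cy)=(0.2707,0.9627)
member 5 (2-4): L=1.1480, (cx,cy)=(1.0000,0.0000)
member 6 (3-4): L=1.9837, (cx,cy)=(0.3115,-0.9502)
member 7 (3-5): L=1.0590, (cx,cy)=(0.9990,-0.0444)
member 8 (4-5): L=1.8899, (cx,cy)=(0.2328,0.9725)
member 9 (4-6): L=1.0000, (cx,cy)=(1.0000,0.0000)
member 10 (5-6): L=1.9214, (cx,cy)=(0.2915,-0.9566)
solve A·x = −loads:
  F[0-1] = -400.3196 N (compression)
  F[0-2] = -2494.9096 N (compression)
  F[1-2] = +381.8949 N (tension)
  F[1-3] = -223.0672 N (compression)
  F[2-3] = -110.6173 N (compression)
  F[2-4] = +759.1088 N (tension)
  F[3-4] = +149.8219 N (tension)
  F[3-5] = -298.8281 N (compression)
  F[4-5] = -146.3884 N (compression)
  F[4-6] = +839.8647 N (tension)
  F[5-6] = -2881.6616 N (compression)
  Rx@0 = +2600.1300 N
  Ry@0 = +386.2440 N
  Ry@6 = +2756.5560 N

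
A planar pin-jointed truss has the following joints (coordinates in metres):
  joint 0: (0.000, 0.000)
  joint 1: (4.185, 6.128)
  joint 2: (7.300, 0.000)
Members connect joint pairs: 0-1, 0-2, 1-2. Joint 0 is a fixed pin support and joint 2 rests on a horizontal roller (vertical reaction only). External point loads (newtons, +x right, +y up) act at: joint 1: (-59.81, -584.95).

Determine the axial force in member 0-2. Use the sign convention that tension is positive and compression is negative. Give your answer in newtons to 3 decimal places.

144.942

N=3 nodes, M=3 members, R=3 reactions → 2N=6, M+R=6
member 0 (0-1): L=7.4207, (cx,cy)=(0.5640,0.8258)
member 1 (0-2): L=7.3000, (cx,cy)=(1.0000,0.0000)
member 2 (1-2): L=6.8743, (cx,cy)=(0.4531,-0.8914)
solve A·x = −loads:
  F[0-1] = -363.0579 N (compression)
  F[0-2] = +144.9415 N (tension)
  F[1-2] = -319.8612 N (compression)
  Rx@0 = +59.8100 N
  Ry@0 = +299.8130 N
  Ry@2 = +285.1370 N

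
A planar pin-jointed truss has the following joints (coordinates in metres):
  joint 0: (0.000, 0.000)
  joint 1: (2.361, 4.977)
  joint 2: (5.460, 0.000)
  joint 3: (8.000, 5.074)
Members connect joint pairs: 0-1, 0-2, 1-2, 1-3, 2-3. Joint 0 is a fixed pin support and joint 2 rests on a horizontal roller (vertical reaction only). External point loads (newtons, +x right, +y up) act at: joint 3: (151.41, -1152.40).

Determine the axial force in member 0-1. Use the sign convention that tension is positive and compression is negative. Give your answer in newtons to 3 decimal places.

N=4 nodes, M=5 members, R=3 reactions → 2N=8, M+R=8
member 0 (0-1): L=5.5086, (cx,cy)=(0.4286,0.9035)
member 1 (0-2): L=5.4600, (cx,cy)=(1.0000,0.0000)
member 2 (1-2): L=5.8630, (cx,cy)=(0.5286,-0.8489)
member 3 (1-3): L=5.6398, (cx,cy)=(0.9999,0.0172)
member 4 (2-3): L=5.6742, (cx,cy)=(0.4476,0.8942)
solve A·x = −loads:
  F[0-1] = +749.0966 N (tension)
  F[0-2] = -169.6538 N (compression)
  F[1-2] = -782.3968 N (compression)
  F[1-3] = +734.7258 N (tension)
  F[2-3] = -1302.8587 N (compression)
  Rx@0 = -151.4100 N
  Ry@0 = -676.8041 N
  Ry@2 = +1829.2041 N

749.097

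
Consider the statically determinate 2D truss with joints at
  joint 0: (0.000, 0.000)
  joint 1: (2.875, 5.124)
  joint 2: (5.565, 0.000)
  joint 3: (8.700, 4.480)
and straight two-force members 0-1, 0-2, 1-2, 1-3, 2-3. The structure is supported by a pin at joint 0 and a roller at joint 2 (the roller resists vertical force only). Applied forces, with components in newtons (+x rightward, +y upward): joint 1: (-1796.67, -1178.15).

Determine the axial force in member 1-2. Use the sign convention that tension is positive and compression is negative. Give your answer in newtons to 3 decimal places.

N=4 nodes, M=5 members, R=3 reactions → 2N=8, M+R=8
member 0 (0-1): L=5.8755, (cx,cy)=(0.4893,0.8721)
member 1 (0-2): L=5.5650, (cx,cy)=(1.0000,0.0000)
member 2 (1-2): L=5.7872, (cx,cy)=(0.4648,-0.8854)
member 3 (1-3): L=5.8605, (cx,cy)=(0.9939,-0.1099)
member 4 (2-3): L=5.4680, (cx,cy)=(0.5733,0.8193)
solve A·x = −loads:
  F[0-1] = -2549.9124 N (compression)
  F[0-2] = -548.9377 N (compression)
  F[1-2] = +1180.9674 N (tension)
  F[1-3] = -0.0000 N (compression)
  F[2-3] = +0.0000 N (tension)
  Rx@0 = +1796.6700 N
  Ry@0 = +2223.7845 N
  Ry@2 = -1045.6345 N

1180.967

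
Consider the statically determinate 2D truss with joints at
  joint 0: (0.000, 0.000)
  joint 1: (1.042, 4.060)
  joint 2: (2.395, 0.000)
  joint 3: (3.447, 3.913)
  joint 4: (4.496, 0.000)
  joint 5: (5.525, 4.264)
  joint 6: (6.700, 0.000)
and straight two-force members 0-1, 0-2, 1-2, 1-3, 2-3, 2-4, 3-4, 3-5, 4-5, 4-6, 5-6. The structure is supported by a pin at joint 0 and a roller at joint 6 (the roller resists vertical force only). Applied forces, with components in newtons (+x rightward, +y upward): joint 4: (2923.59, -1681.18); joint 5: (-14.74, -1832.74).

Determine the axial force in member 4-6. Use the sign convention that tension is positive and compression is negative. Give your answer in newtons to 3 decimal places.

N=7 nodes, M=11 members, R=3 reactions → 2N=14, M+R=14
member 0 (0-1): L=4.1916, (cx,cy)=(0.2486,0.9686)
member 1 (0-2): L=2.3950, (cx,cy)=(1.0000,0.0000)
member 2 (1-2): L=4.2795, (cx,cy)=(0.3162,-0.9487)
member 3 (1-3): L=2.4095, (cx,cy)=(0.9981,-0.0610)
member 4 (2-3): L=4.0519, (cx,cy)=(0.2596,0.9657)
member 5 (2-4): L=2.1010, (cx,cy)=(1.0000,0.0000)
member 6 (3-4): L=4.0512, (cx,cy)=(0.2589,-0.9659)
member 7 (3-5): L=2.1074, (cx,cy)=(0.9860,0.1666)
member 8 (4-5): L=4.3864, (cx,cy)=(0.2346,0.9721)
member 9 (4-6): L=2.2040, (cx,cy)=(1.0000,0.0000)
member 10 (5-6): L=4.4229, (cx,cy)=(0.2657,-0.9641)
solve A·x = −loads:
  F[0-1] = -912.4715 N (compression)
  F[0-2] = +3135.6844 N (tension)
  F[1-2] = +965.9016 N (tension)
  F[1-3] = -533.2049 N (compression)
  F[2-3] = -948.8962 N (compression)
  F[2-4] = +3687.4219 N (tension)
  F[3-4] = +745.1396 N (tension)
  F[3-5] = -985.2785 N (compression)
  F[4-5] = +989.0539 N (tension)
  F[4-6] = +724.7559 N (tension)
  F[5-6] = -2728.1239 N (compression)
  Rx@0 = -2908.8500 N
  Ry@0 = +883.8271 N
  Ry@6 = +2630.0929 N

724.756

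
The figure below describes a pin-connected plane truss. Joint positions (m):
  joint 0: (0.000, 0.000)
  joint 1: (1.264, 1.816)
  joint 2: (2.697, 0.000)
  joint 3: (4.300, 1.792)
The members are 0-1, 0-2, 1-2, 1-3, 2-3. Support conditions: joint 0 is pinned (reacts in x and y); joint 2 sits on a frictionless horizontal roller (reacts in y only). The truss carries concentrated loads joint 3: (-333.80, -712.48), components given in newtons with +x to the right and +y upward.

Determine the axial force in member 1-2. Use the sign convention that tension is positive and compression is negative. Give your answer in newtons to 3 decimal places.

-259.946

N=4 nodes, M=5 members, R=3 reactions → 2N=8, M+R=8
member 0 (0-1): L=2.2126, (cx,cy)=(0.5713,0.8208)
member 1 (0-2): L=2.6970, (cx,cy)=(1.0000,0.0000)
member 2 (1-2): L=2.3133, (cx,cy)=(0.6195,-0.7850)
member 3 (1-3): L=3.0361, (cx,cy)=(1.0000,-0.0079)
member 4 (2-3): L=2.4043, (cx,cy)=(0.6667,0.7453)
solve A·x = −loads:
  F[0-1] = +245.7263 N (tension)
  F[0-2] = -474.1776 N (compression)
  F[1-2] = -259.9459 N (compression)
  F[1-3] = +301.4137 N (tension)
  F[2-3] = -952.7448 N (compression)
  Rx@0 = +333.8000 N
  Ry@0 = -201.6818 N
  Ry@2 = +914.1618 N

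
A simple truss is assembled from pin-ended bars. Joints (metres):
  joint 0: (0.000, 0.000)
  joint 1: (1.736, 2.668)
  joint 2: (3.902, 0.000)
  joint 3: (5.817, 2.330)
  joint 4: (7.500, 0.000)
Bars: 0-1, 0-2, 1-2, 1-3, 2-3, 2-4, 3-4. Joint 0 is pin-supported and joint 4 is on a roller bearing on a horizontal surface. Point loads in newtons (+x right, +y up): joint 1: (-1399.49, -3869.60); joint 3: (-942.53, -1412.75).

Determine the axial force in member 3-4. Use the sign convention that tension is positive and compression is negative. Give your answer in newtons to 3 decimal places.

-1481.238

N=5 nodes, M=7 members, R=3 reactions → 2N=10, M+R=10
member 0 (0-1): L=3.1831, (cx,cy)=(0.5454,0.8382)
member 1 (0-2): L=3.9020, (cx,cy)=(1.0000,0.0000)
member 2 (1-2): L=3.4365, (cx,cy)=(0.6303,-0.7764)
member 3 (1-3): L=4.0950, (cx,cy)=(0.9966,-0.0825)
member 4 (2-3): L=3.0160, (cx,cy)=(0.6350,0.7726)
member 5 (2-4): L=3.5980, (cx,cy)=(1.0000,0.0000)
member 6 (3-4): L=2.8743, (cx,cy)=(0.5855,-0.8106)
solve A·x = −loads:
  F[0-1] = -4869.5634 N (compression)
  F[0-2] = +313.7708 N (tension)
  F[1-2] = +436.4305 N (tension)
  F[1-3] = -1536.6201 N (compression)
  F[2-3] = -438.5835 N (compression)
  F[2-4] = +867.3260 N (tension)
  F[3-4] = -1481.2379 N (compression)
  Rx@0 = +2342.0200 N
  Ry@0 = +4081.5956 N
  Ry@4 = +1200.7544 N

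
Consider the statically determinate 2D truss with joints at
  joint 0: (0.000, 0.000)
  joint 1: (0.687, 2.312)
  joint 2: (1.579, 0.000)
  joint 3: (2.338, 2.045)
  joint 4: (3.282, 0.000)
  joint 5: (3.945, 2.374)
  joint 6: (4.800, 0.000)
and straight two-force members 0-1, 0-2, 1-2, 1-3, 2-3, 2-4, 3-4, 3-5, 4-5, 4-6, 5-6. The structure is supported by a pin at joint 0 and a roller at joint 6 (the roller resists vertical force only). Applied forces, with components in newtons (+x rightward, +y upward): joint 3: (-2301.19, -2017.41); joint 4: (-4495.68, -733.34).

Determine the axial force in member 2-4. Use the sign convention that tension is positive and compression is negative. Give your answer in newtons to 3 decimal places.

-4227.831

N=7 nodes, M=11 members, R=3 reactions → 2N=14, M+R=14
member 0 (0-1): L=2.4119, (cx,cy)=(0.2848,0.9586)
member 1 (0-2): L=1.5790, (cx,cy)=(1.0000,0.0000)
member 2 (1-2): L=2.4781, (cx,cy)=(0.3600,-0.9330)
member 3 (1-3): L=1.6725, (cx,cy)=(0.9872,-0.1596)
member 4 (2-3): L=2.1813, (cx,cy)=(0.3480,0.9375)
member 5 (2-4): L=1.7030, (cx,cy)=(1.0000,0.0000)
member 6 (3-4): L=2.2524, (cx,cy)=(0.4191,-0.9079)
member 7 (3-5): L=1.6403, (cx,cy)=(0.9797,0.2006)
member 8 (4-5): L=2.4648, (cx,cy)=(0.2690,0.9631)
member 9 (4-6): L=1.5180, (cx,cy)=(1.0000,0.0000)
member 10 (5-6): L=2.5233, (cx,cy)=(0.3388,-0.9408)
solve A·x = −loads:
  F[0-1] = -2344.1902 N (compression)
  F[0-2] = -6129.1592 N (compression)
  F[1-2] = +2692.2464 N (tension)
  F[1-3] = -1658.0569 N (compression)
  F[2-3] = -2679.2087 N (compression)
  F[2-4] = -4227.8312 N (compression)
  F[3-4] = +175.9400 N (tension)
  F[3-5] = -348.6730 N (compression)
  F[4-5] = +595.5471 N (tension)
  F[4-6] = +181.3958 N (tension)
  F[5-6] = -535.3345 N (compression)
  Rx@0 = +6796.8700 N
  Ry@0 = +2247.0848 N
  Ry@6 = +503.6652 N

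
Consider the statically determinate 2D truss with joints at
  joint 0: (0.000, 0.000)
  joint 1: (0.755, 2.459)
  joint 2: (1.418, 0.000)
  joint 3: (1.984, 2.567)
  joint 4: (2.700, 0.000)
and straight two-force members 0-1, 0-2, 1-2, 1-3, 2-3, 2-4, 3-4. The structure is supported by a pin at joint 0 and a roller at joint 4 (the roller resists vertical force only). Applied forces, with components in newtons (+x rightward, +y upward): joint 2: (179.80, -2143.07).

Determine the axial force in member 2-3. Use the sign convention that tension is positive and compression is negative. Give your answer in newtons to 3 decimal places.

N=5 nodes, M=7 members, R=3 reactions → 2N=10, M+R=10
member 0 (0-1): L=2.5723, (cx,cy)=(0.2935,0.9560)
member 1 (0-2): L=1.4180, (cx,cy)=(1.0000,0.0000)
member 2 (1-2): L=2.5468, (cx,cy)=(0.2603,-0.9655)
member 3 (1-3): L=1.2337, (cx,cy)=(0.9962,0.0875)
member 4 (2-3): L=2.6287, (cx,cy)=(0.2153,0.9765)
member 5 (2-4): L=1.2820, (cx,cy)=(1.0000,0.0000)
member 6 (3-4): L=2.6650, (cx,cy)=(0.2687,-0.9632)
solve A·x = −loads:
  F[0-1] = -1064.4445 N (compression)
  F[0-2] = +492.2273 N (tension)
  F[1-2] = +1001.7291 N (tension)
  F[1-3] = -575.4119 N (compression)
  F[2-3] = +1204.1238 N (tension)
  F[2-4] = +313.9323 N (tension)
  F[3-4] = -1168.4704 N (compression)
  Rx@0 = -179.8000 N
  Ry@0 = +1017.5614 N
  Ry@4 = +1125.5086 N

1204.124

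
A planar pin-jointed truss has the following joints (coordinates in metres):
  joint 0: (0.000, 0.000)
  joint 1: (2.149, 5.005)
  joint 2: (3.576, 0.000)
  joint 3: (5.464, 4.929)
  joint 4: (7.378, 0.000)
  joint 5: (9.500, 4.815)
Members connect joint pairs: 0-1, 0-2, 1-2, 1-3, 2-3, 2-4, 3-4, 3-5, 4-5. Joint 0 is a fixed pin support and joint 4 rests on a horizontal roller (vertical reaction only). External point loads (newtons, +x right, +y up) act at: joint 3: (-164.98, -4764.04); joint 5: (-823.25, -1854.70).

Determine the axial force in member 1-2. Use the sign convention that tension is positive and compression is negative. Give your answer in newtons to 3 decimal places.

N=6 nodes, M=9 members, R=3 reactions → 2N=12, M+R=12
member 0 (0-1): L=5.4469, (cx,cy)=(0.3945,0.9189)
member 1 (0-2): L=3.5760, (cx,cy)=(1.0000,0.0000)
member 2 (1-2): L=5.2045, (cx,cy)=(0.2742,-0.9617)
member 3 (1-3): L=3.3159, (cx,cy)=(0.9997,-0.0229)
member 4 (2-3): L=5.2782, (cx,cy)=(0.3577,0.9338)
member 5 (2-4): L=3.8020, (cx,cy)=(1.0000,0.0000)
member 6 (3-4): L=5.2876, (cx,cy)=(0.3620,-0.9322)
member 7 (3-5): L=4.0376, (cx,cy)=(0.9996,-0.0282)
member 8 (4-5): L=5.2619, (cx,cy)=(0.4033,0.9151)
solve A·x = −loads:
  F[0-1] = -1469.1129 N (compression)
  F[0-2] = -408.6068 N (compression)
  F[1-2] = +1426.8784 N (tension)
  F[1-3] = -971.1115 N (compression)
  F[2-3] = -1469.4144 N (compression)
  F[2-4] = +508.2308 N (tension)
  F[3-4] = -3662.2958 N (compression)
  F[3-5] = -5.8025 N (compression)
  F[4-5] = -2027.0037 N (compression)
  Rx@0 = +988.2300 N
  Ry@0 = +1349.9369 N
  Ry@4 = +5268.8031 N

1426.878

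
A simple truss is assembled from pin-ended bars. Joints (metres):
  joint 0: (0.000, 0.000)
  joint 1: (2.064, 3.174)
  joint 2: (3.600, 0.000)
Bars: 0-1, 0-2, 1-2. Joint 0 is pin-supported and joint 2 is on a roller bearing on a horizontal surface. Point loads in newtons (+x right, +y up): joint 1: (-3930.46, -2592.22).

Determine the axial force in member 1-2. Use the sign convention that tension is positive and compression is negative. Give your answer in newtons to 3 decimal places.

N=3 nodes, M=3 members, R=3 reactions → 2N=6, M+R=6
member 0 (0-1): L=3.7861, (cx,cy)=(0.5452,0.8383)
member 1 (0-2): L=3.6000, (cx,cy)=(1.0000,0.0000)
member 2 (1-2): L=3.5261, (cx,cy)=(0.4356,-0.9001)
solve A·x = −loads:
  F[0-1] = -5452.9151 N (compression)
  F[0-2] = -957.7736 N (compression)
  F[1-2] = +2198.7185 N (tension)
  Rx@0 = +3930.4600 N
  Ry@0 = +4571.3694 N
  Ry@2 = -1979.1494 N

2198.718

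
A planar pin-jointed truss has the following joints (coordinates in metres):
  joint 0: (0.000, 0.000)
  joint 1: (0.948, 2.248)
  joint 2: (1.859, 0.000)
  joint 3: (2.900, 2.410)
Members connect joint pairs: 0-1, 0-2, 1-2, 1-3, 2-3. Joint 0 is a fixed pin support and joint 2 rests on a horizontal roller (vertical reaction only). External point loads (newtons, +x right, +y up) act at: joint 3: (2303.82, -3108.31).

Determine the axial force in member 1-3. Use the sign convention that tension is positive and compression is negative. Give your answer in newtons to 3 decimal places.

3795.037

N=4 nodes, M=5 members, R=3 reactions → 2N=8, M+R=8
member 0 (0-1): L=2.4397, (cx,cy)=(0.3886,0.9214)
member 1 (0-2): L=1.8590, (cx,cy)=(1.0000,0.0000)
member 2 (1-2): L=2.4256, (cx,cy)=(0.3756,-0.9268)
member 3 (1-3): L=1.9587, (cx,cy)=(0.9966,0.0827)
member 4 (2-3): L=2.6252, (cx,cy)=(0.3965,0.9180)
solve A·x = −loads:
  F[0-1] = +5130.4005 N (tension)
  F[0-2] = +310.3002 N (tension)
  F[1-2] = -4761.9991 N (compression)
  F[1-3] = +3795.0371 N (tension)
  F[2-3] = -3727.7995 N (compression)
  Rx@0 = -2303.8200 N
  Ry@0 = -4727.2495 N
  Ry@2 = +7835.5595 N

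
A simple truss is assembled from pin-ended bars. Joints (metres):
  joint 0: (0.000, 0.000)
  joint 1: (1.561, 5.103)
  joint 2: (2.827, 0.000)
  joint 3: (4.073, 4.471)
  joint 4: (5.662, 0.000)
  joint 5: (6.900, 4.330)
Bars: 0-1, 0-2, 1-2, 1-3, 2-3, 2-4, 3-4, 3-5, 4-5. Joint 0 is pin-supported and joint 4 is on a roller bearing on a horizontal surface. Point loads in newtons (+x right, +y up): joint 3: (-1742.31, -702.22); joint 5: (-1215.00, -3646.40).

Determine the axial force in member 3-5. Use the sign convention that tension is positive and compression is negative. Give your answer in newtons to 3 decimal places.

-170.236

N=6 nodes, M=9 members, R=3 reactions → 2N=12, M+R=12
member 0 (0-1): L=5.3364, (cx,cy)=(0.2925,0.9563)
member 1 (0-2): L=2.8270, (cx,cy)=(1.0000,0.0000)
member 2 (1-2): L=5.2577, (cx,cy)=(0.2408,-0.9706)
member 3 (1-3): L=2.5903, (cx,cy)=(0.9698,-0.2440)
member 4 (2-3): L=4.6414, (cx,cy)=(0.2685,0.9633)
member 5 (2-4): L=2.8350, (cx,cy)=(1.0000,0.0000)
member 6 (3-4): L=4.7450, (cx,cy)=(0.3349,-0.9423)
member 7 (3-5): L=2.8305, (cx,cy)=(0.9988,-0.0498)
member 8 (4-5): L=4.5035, (cx,cy)=(0.2749,0.9615)
solve A·x = −loads:
  F[0-1] = -1782.7466 N (compression)
  F[0-2] = -2435.8237 N (compression)
  F[1-2] = +2017.5586 N (tension)
  F[1-3] = -1038.6851 N (compression)
  F[2-3] = -2032.8167 N (compression)
  F[2-4] = -1404.2963 N (compression)
  F[3-4] = +1072.9827 N (tension)
  F[3-5] = -170.2364 N (compression)
  F[4-5] = -3801.3316 N (compression)
  Rx@0 = +2957.3100 N
  Ry@0 = +1704.7691 N
  Ry@4 = +2643.8509 N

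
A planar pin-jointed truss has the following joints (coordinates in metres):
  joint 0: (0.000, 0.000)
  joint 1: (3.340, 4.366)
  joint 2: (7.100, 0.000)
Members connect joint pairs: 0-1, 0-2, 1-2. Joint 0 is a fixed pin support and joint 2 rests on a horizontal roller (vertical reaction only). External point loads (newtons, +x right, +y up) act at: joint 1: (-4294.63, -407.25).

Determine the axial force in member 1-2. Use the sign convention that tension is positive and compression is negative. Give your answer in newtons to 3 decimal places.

N=3 nodes, M=3 members, R=3 reactions → 2N=6, M+R=6
member 0 (0-1): L=5.4970, (cx,cy)=(0.6076,0.7942)
member 1 (0-2): L=7.1000, (cx,cy)=(1.0000,0.0000)
member 2 (1-2): L=5.7619, (cx,cy)=(0.6526,-0.7577)
solve A·x = −loads:
  F[0-1] = -3596.5832 N (compression)
  F[0-2] = -2109.3509 N (compression)
  F[1-2] = +3232.4151 N (tension)
  Rx@0 = +4294.6300 N
  Ry@0 = +2856.5654 N
  Ry@2 = -2449.3154 N

3232.415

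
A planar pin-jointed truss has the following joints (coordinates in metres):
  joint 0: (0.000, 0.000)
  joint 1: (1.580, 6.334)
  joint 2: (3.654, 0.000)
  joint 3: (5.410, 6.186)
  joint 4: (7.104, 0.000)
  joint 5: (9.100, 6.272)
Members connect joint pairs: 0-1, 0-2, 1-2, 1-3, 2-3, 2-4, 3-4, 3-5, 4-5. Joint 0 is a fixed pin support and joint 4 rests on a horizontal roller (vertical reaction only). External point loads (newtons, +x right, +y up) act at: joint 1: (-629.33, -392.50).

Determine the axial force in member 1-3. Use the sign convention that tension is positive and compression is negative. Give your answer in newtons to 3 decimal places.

N=6 nodes, M=9 members, R=3 reactions → 2N=12, M+R=12
member 0 (0-1): L=6.5281, (cx,cy)=(0.2420,0.9703)
member 1 (0-2): L=3.6540, (cx,cy)=(1.0000,0.0000)
member 2 (1-2): L=6.6649, (cx,cy)=(0.3112,-0.9504)
member 3 (1-3): L=3.8329, (cx,cy)=(0.9993,-0.0386)
member 4 (2-3): L=6.4304, (cx,cy)=(0.2731,0.9620)
member 5 (2-4): L=3.4500, (cx,cy)=(1.0000,0.0000)
member 6 (3-4): L=6.4138, (cx,cy)=(0.2641,-0.9645)
member 7 (3-5): L=3.6910, (cx,cy)=(0.9997,0.0233)
member 8 (4-5): L=6.5819, (cx,cy)=(0.3033,0.9529)
solve A·x = −loads:
  F[0-1] = -892.8675 N (compression)
  F[0-2] = -413.2284 N (compression)
  F[1-2] = +487.9470 N (tension)
  F[1-3] = +261.5832 N (tension)
  F[2-3] = -482.0421 N (compression)
  F[2-4] = -129.7532 N (compression)
  F[3-4] = +491.2662 N (tension)
  F[3-5] = -0.0000 N (tension)
  F[4-5] = +0.0000 N (tension)
  Rx@0 = +629.3300 N
  Ry@0 = +866.3213 N
  Ry@4 = -473.8213 N

261.583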